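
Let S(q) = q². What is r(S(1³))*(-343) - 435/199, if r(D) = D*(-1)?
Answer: 67822/199 ≈ 340.81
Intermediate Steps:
r(D) = -D
r(S(1³))*(-343) - 435/199 = -(1³)²*(-343) - 435/199 = -1*1²*(-343) - 435*1/199 = -1*1*(-343) - 435/199 = -1*(-343) - 435/199 = 343 - 435/199 = 67822/199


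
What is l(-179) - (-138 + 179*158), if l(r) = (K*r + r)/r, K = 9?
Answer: -28134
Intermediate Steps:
l(r) = 10 (l(r) = (9*r + r)/r = (10*r)/r = 10)
l(-179) - (-138 + 179*158) = 10 - (-138 + 179*158) = 10 - (-138 + 28282) = 10 - 1*28144 = 10 - 28144 = -28134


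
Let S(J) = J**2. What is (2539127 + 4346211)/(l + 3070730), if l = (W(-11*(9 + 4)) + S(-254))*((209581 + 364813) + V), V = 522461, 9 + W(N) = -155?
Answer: 3442669/35293941845 ≈ 9.7543e-5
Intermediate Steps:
W(N) = -164 (W(N) = -9 - 155 = -164)
l = 70584812960 (l = (-164 + (-254)**2)*((209581 + 364813) + 522461) = (-164 + 64516)*(574394 + 522461) = 64352*1096855 = 70584812960)
(2539127 + 4346211)/(l + 3070730) = (2539127 + 4346211)/(70584812960 + 3070730) = 6885338/70587883690 = 6885338*(1/70587883690) = 3442669/35293941845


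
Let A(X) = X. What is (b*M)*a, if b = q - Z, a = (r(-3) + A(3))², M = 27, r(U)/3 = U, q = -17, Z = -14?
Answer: -2916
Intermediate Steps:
r(U) = 3*U
a = 36 (a = (3*(-3) + 3)² = (-9 + 3)² = (-6)² = 36)
b = -3 (b = -17 - 1*(-14) = -17 + 14 = -3)
(b*M)*a = -3*27*36 = -81*36 = -2916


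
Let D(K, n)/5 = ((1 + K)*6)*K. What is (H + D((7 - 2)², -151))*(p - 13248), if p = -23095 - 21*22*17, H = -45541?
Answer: 1150934077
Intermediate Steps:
D(K, n) = 5*K*(6 + 6*K) (D(K, n) = 5*(((1 + K)*6)*K) = 5*((6 + 6*K)*K) = 5*(K*(6 + 6*K)) = 5*K*(6 + 6*K))
p = -30949 (p = -23095 - 462*17 = -23095 - 1*7854 = -23095 - 7854 = -30949)
(H + D((7 - 2)², -151))*(p - 13248) = (-45541 + 30*(7 - 2)²*(1 + (7 - 2)²))*(-30949 - 13248) = (-45541 + 30*5²*(1 + 5²))*(-44197) = (-45541 + 30*25*(1 + 25))*(-44197) = (-45541 + 30*25*26)*(-44197) = (-45541 + 19500)*(-44197) = -26041*(-44197) = 1150934077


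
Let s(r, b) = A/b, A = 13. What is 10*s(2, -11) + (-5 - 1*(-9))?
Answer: -86/11 ≈ -7.8182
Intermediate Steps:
s(r, b) = 13/b
10*s(2, -11) + (-5 - 1*(-9)) = 10*(13/(-11)) + (-5 - 1*(-9)) = 10*(13*(-1/11)) + (-5 + 9) = 10*(-13/11) + 4 = -130/11 + 4 = -86/11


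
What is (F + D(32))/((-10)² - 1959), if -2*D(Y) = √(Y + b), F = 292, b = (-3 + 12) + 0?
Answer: -292/1859 + √41/3718 ≈ -0.15535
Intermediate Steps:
b = 9 (b = 9 + 0 = 9)
D(Y) = -√(9 + Y)/2 (D(Y) = -√(Y + 9)/2 = -√(9 + Y)/2)
(F + D(32))/((-10)² - 1959) = (292 - √(9 + 32)/2)/((-10)² - 1959) = (292 - √41/2)/(100 - 1959) = (292 - √41/2)/(-1859) = (292 - √41/2)*(-1/1859) = -292/1859 + √41/3718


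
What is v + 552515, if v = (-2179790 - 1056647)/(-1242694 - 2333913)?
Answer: 1976132253042/3576607 ≈ 5.5252e+5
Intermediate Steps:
v = 3236437/3576607 (v = -3236437/(-3576607) = -3236437*(-1/3576607) = 3236437/3576607 ≈ 0.90489)
v + 552515 = 3236437/3576607 + 552515 = 1976132253042/3576607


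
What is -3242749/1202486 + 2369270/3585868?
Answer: -1097381983239/538994508481 ≈ -2.0360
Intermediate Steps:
-3242749/1202486 + 2369270/3585868 = -3242749*1/1202486 + 2369270*(1/3585868) = -3242749/1202486 + 1184635/1792934 = -1097381983239/538994508481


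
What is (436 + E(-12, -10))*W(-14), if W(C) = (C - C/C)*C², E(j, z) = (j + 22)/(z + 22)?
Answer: -1284290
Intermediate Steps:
E(j, z) = (22 + j)/(22 + z)
W(C) = C²*(-1 + C) (W(C) = (C - 1*1)*C² = (C - 1)*C² = (-1 + C)*C² = C²*(-1 + C))
(436 + E(-12, -10))*W(-14) = (436 + (22 - 12)/(22 - 10))*((-14)²*(-1 - 14)) = (436 + 10/12)*(196*(-15)) = (436 + (1/12)*10)*(-2940) = (436 + ⅚)*(-2940) = (2621/6)*(-2940) = -1284290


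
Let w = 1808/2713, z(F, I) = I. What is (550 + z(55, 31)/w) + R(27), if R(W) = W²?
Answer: 2396535/1808 ≈ 1325.5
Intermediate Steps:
w = 1808/2713 (w = 1808*(1/2713) = 1808/2713 ≈ 0.66642)
(550 + z(55, 31)/w) + R(27) = (550 + 31/(1808/2713)) + 27² = (550 + 31*(2713/1808)) + 729 = (550 + 84103/1808) + 729 = 1078503/1808 + 729 = 2396535/1808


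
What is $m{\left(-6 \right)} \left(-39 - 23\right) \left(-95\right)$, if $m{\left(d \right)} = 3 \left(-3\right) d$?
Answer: $318060$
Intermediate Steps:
$m{\left(d \right)} = - 9 d$
$m{\left(-6 \right)} \left(-39 - 23\right) \left(-95\right) = \left(-9\right) \left(-6\right) \left(-39 - 23\right) \left(-95\right) = 54 \left(-39 - 23\right) \left(-95\right) = 54 \left(-62\right) \left(-95\right) = \left(-3348\right) \left(-95\right) = 318060$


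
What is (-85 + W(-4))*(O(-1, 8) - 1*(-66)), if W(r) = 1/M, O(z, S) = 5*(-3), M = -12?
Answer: -17357/4 ≈ -4339.3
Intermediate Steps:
O(z, S) = -15
W(r) = -1/12 (W(r) = 1/(-12) = -1/12)
(-85 + W(-4))*(O(-1, 8) - 1*(-66)) = (-85 - 1/12)*(-15 - 1*(-66)) = -1021*(-15 + 66)/12 = -1021/12*51 = -17357/4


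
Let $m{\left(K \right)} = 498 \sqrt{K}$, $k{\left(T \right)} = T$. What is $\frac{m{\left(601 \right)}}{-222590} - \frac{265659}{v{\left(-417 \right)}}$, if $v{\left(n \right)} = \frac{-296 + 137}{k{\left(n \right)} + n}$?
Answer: $- \frac{73853202}{53} - \frac{249 \sqrt{601}}{111295} \approx -1.3935 \cdot 10^{6}$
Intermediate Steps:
$v{\left(n \right)} = - \frac{159}{2 n}$ ($v{\left(n \right)} = \frac{-296 + 137}{n + n} = - \frac{159}{2 n}$)
$\frac{m{\left(601 \right)}}{-222590} - \frac{265659}{v{\left(-417 \right)}} = \frac{498 \sqrt{601}}{-222590} - \frac{265659}{\left(- \frac{159}{2}\right) \frac{1}{-417}} = 498 \sqrt{601} \left(- \frac{1}{222590}\right) - \frac{265659}{\left(- \frac{159}{2}\right) \left(- \frac{1}{417}\right)} = - \frac{249 \sqrt{601}}{111295} - \frac{265659}{\frac{53}{278}} = - \frac{249 \sqrt{601}}{111295} - \frac{73853202}{53} = - \frac{73853202}{53} - \frac{249 \sqrt{601}}{111295}$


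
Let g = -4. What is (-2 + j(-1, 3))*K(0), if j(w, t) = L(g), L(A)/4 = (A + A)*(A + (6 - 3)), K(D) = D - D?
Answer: 0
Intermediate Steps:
K(D) = 0
L(A) = 8*A*(3 + A) (L(A) = 4*((A + A)*(A + (6 - 3))) = 4*((2*A)*(A + 3)) = 4*((2*A)*(3 + A)) = 4*(2*A*(3 + A)) = 8*A*(3 + A))
j(w, t) = 32 (j(w, t) = 8*(-4)*(3 - 4) = 8*(-4)*(-1) = 32)
(-2 + j(-1, 3))*K(0) = (-2 + 32)*0 = 30*0 = 0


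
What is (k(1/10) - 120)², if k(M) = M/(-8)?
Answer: 92179201/6400 ≈ 14403.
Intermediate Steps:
k(M) = -M/8 (k(M) = M*(-⅛) = -M/8)
(k(1/10) - 120)² = (-⅛/10 - 120)² = (-⅛*⅒ - 120)² = (-1/80 - 120)² = (-9601/80)² = 92179201/6400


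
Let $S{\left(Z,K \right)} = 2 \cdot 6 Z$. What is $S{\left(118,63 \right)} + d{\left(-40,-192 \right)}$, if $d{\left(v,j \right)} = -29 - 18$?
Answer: $1369$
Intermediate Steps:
$S{\left(Z,K \right)} = 12 Z$
$d{\left(v,j \right)} = -47$
$S{\left(118,63 \right)} + d{\left(-40,-192 \right)} = 12 \cdot 118 - 47 = 1416 - 47 = 1369$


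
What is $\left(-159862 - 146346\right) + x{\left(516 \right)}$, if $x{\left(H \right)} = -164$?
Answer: $-306372$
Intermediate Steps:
$\left(-159862 - 146346\right) + x{\left(516 \right)} = \left(-159862 - 146346\right) - 164 = -306208 - 164 = -306372$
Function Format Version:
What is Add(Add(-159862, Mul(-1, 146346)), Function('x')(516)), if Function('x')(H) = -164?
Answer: -306372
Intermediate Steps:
Add(Add(-159862, Mul(-1, 146346)), Function('x')(516)) = Add(Add(-159862, Mul(-1, 146346)), -164) = Add(Add(-159862, -146346), -164) = Add(-306208, -164) = -306372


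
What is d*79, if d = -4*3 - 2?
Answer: -1106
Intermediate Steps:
d = -14 (d = -12 - 2 = -14)
d*79 = -14*79 = -1106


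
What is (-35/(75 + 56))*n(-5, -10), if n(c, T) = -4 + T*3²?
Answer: 3290/131 ≈ 25.115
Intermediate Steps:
n(c, T) = -4 + 9*T (n(c, T) = -4 + T*9 = -4 + 9*T)
(-35/(75 + 56))*n(-5, -10) = (-35/(75 + 56))*(-4 + 9*(-10)) = (-35/131)*(-4 - 90) = ((1/131)*(-35))*(-94) = -35/131*(-94) = 3290/131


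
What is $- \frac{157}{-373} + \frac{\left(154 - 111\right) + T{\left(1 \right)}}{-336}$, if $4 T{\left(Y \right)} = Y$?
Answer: $\frac{146479}{501312} \approx 0.29219$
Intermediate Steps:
$T{\left(Y \right)} = \frac{Y}{4}$
$- \frac{157}{-373} + \frac{\left(154 - 111\right) + T{\left(1 \right)}}{-336} = - \frac{157}{-373} + \frac{\left(154 - 111\right) + \frac{1}{4} \cdot 1}{-336} = \left(-157\right) \left(- \frac{1}{373}\right) + \left(43 + \frac{1}{4}\right) \left(- \frac{1}{336}\right) = \frac{157}{373} + \frac{173}{4} \left(- \frac{1}{336}\right) = \frac{157}{373} - \frac{173}{1344} = \frac{146479}{501312}$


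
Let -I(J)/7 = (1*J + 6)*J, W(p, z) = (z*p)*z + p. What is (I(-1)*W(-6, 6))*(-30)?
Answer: 233100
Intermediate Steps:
W(p, z) = p + p*z² (W(p, z) = (p*z)*z + p = p*z² + p = p + p*z²)
I(J) = -7*J*(6 + J) (I(J) = -7*(1*J + 6)*J = -7*(J + 6)*J = -7*(6 + J)*J = -7*J*(6 + J))
(I(-1)*W(-6, 6))*(-30) = ((-7*(-1)*(6 - 1))*(-6*(1 + 6²)))*(-30) = ((-7*(-1)*5)*(-6*(1 + 36)))*(-30) = (35*(-6*37))*(-30) = (35*(-222))*(-30) = -7770*(-30) = 233100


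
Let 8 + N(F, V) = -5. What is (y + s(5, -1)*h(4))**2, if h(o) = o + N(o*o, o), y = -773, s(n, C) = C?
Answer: 583696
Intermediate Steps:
N(F, V) = -13 (N(F, V) = -8 - 5 = -13)
h(o) = -13 + o (h(o) = o - 13 = -13 + o)
(y + s(5, -1)*h(4))**2 = (-773 - (-13 + 4))**2 = (-773 - 1*(-9))**2 = (-773 + 9)**2 = (-764)**2 = 583696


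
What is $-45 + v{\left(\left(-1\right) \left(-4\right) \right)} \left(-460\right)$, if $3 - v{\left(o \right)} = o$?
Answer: $415$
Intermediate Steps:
$v{\left(o \right)} = 3 - o$
$-45 + v{\left(\left(-1\right) \left(-4\right) \right)} \left(-460\right) = -45 + \left(3 - \left(-1\right) \left(-4\right)\right) \left(-460\right) = -45 + \left(3 - 4\right) \left(-460\right) = -45 - -460 = -45 + 460 = 415$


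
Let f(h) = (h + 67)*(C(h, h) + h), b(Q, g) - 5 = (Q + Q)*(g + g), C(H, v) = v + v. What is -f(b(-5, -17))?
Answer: -426420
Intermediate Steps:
C(H, v) = 2*v
b(Q, g) = 5 + 4*Q*g (b(Q, g) = 5 + (Q + Q)*(g + g) = 5 + (2*Q)*(2*g) = 5 + 4*Q*g)
f(h) = 3*h*(67 + h) (f(h) = (h + 67)*(2*h + h) = (67 + h)*(3*h) = 3*h*(67 + h))
-f(b(-5, -17)) = -3*(5 + 4*(-5)*(-17))*(67 + (5 + 4*(-5)*(-17))) = -3*(5 + 340)*(67 + (5 + 340)) = -3*345*(67 + 345) = -3*345*412 = -1*426420 = -426420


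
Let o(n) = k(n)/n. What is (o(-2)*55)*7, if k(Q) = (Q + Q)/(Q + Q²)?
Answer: 385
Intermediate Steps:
k(Q) = 2*Q/(Q + Q²) (k(Q) = (2*Q)/(Q + Q²) = 2*Q/(Q + Q²))
o(n) = 2/(n*(1 + n)) (o(n) = (2/(1 + n))/n = 2/(n*(1 + n)))
(o(-2)*55)*7 = ((2/(-2*(1 - 2)))*55)*7 = ((2*(-½)/(-1))*55)*7 = ((2*(-½)*(-1))*55)*7 = (1*55)*7 = 55*7 = 385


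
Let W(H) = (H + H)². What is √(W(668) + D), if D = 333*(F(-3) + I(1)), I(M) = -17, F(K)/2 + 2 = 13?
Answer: √1786561 ≈ 1336.6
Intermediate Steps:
F(K) = 22 (F(K) = -4 + 2*13 = -4 + 26 = 22)
W(H) = 4*H² (W(H) = (2*H)² = 4*H²)
D = 1665 (D = 333*(22 - 17) = 333*5 = 1665)
√(W(668) + D) = √(4*668² + 1665) = √(4*446224 + 1665) = √(1784896 + 1665) = √1786561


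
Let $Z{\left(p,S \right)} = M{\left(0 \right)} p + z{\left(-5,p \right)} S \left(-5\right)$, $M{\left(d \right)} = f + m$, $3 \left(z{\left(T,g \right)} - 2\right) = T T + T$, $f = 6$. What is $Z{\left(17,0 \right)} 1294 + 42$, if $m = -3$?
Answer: $66036$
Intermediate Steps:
$z{\left(T,g \right)} = 2 + \frac{T}{3} + \frac{T^{2}}{3}$ ($z{\left(T,g \right)} = 2 + \frac{T T + T}{3} = 2 + \frac{T^{2} + T}{3} = 2 + \frac{T + T^{2}}{3} = 2 + \left(\frac{T}{3} + \frac{T^{2}}{3}\right) = 2 + \frac{T}{3} + \frac{T^{2}}{3}$)
$M{\left(d \right)} = 3$ ($M{\left(d \right)} = 6 - 3 = 3$)
$Z{\left(p,S \right)} = 3 p - \frac{130 S}{3}$ ($Z{\left(p,S \right)} = 3 p + \left(2 + \frac{1}{3} \left(-5\right) + \frac{\left(-5\right)^{2}}{3}\right) S \left(-5\right) = 3 p + \left(2 - \frac{5}{3} + \frac{1}{3} \cdot 25\right) S \left(-5\right) = 3 p + \left(2 - \frac{5}{3} + \frac{25}{3}\right) S \left(-5\right) = 3 p + \frac{26 S}{3} \left(-5\right) = 3 p - \frac{130 S}{3}$)
$Z{\left(17,0 \right)} 1294 + 42 = \left(3 \cdot 17 - 0\right) 1294 + 42 = \left(51 + 0\right) 1294 + 42 = 51 \cdot 1294 + 42 = 65994 + 42 = 66036$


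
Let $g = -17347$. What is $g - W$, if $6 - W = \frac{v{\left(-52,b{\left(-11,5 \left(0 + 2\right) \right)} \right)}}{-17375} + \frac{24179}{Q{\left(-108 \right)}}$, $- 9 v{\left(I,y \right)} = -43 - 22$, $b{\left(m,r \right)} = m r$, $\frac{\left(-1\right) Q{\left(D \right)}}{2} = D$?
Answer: $- \frac{12941140087}{750600} \approx -17241.0$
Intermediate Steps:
$Q{\left(D \right)} = - 2 D$
$v{\left(I,y \right)} = \frac{65}{9}$ ($v{\left(I,y \right)} = - \frac{-43 - 22}{9} = \left(- \frac{1}{9}\right) \left(-65\right) = \frac{65}{9}$)
$W = - \frac{79518113}{750600}$ ($W = 6 - \left(\frac{65}{9 \left(-17375\right)} + \frac{24179}{\left(-2\right) \left(-108\right)}\right) = 6 - \left(\frac{65}{9} \left(- \frac{1}{17375}\right) + \frac{24179}{216}\right) = 6 - \left(- \frac{13}{31275} + 24179 \cdot \frac{1}{216}\right) = 6 - \left(- \frac{13}{31275} + \frac{24179}{216}\right) = 6 - \frac{84021713}{750600} = - \frac{79518113}{750600} \approx -105.94$)
$g - W = -17347 - - \frac{79518113}{750600} = -17347 + \frac{79518113}{750600} = - \frac{12941140087}{750600}$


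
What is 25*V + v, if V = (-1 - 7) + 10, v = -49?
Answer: 1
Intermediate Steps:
V = 2 (V = -8 + 10 = 2)
25*V + v = 25*2 - 49 = 50 - 49 = 1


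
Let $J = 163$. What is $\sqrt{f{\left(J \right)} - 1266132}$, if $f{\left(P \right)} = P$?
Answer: $i \sqrt{1265969} \approx 1125.2 i$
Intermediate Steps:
$\sqrt{f{\left(J \right)} - 1266132} = \sqrt{163 - 1266132} = \sqrt{-1265969} = i \sqrt{1265969}$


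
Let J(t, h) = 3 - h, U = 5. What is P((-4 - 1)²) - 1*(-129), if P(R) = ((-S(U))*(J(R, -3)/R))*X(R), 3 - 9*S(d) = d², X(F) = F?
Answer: 431/3 ≈ 143.67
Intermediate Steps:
S(d) = ⅓ - d²/9
P(R) = 44/3 (P(R) = ((-(⅓ - ⅑*5²))*((3 - 1*(-3))/R))*R = ((-(⅓ - ⅑*25))*((3 + 3)/R))*R = ((-(⅓ - 25/9))*(6/R))*R = ((-1*(-22/9))*(6/R))*R = (22*(6/R)/9)*R = (44/(3*R))*R = 44/3)
P((-4 - 1)²) - 1*(-129) = 44/3 - 1*(-129) = 44/3 + 129 = 431/3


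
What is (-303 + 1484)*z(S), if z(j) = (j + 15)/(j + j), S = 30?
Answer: 3543/4 ≈ 885.75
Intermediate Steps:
z(j) = (15 + j)/(2*j) (z(j) = (15 + j)/((2*j)) = (15 + j)*(1/(2*j)) = (15 + j)/(2*j))
(-303 + 1484)*z(S) = (-303 + 1484)*((½)*(15 + 30)/30) = 1181*((½)*(1/30)*45) = 1181*(¾) = 3543/4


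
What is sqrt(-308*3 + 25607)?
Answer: sqrt(24683) ≈ 157.11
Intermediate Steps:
sqrt(-308*3 + 25607) = sqrt(-924 + 25607) = sqrt(24683)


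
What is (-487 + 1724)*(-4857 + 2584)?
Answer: -2811701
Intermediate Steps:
(-487 + 1724)*(-4857 + 2584) = 1237*(-2273) = -2811701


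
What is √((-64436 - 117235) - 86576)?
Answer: I*√268247 ≈ 517.93*I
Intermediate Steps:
√((-64436 - 117235) - 86576) = √(-181671 - 86576) = √(-268247) = I*√268247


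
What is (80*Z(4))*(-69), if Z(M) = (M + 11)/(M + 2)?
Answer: -13800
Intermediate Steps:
Z(M) = (11 + M)/(2 + M)
(80*Z(4))*(-69) = (80*((11 + 4)/(2 + 4)))*(-69) = (80*(15/6))*(-69) = (80*((⅙)*15))*(-69) = (80*(5/2))*(-69) = 200*(-69) = -13800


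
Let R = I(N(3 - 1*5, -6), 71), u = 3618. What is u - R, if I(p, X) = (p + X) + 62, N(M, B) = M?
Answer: 3487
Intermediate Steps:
I(p, X) = 62 + X + p (I(p, X) = (X + p) + 62 = 62 + X + p)
R = 131 (R = 62 + 71 + (3 - 1*5) = 62 + 71 + (3 - 5) = 62 + 71 - 2 = 131)
u - R = 3618 - 1*131 = 3618 - 131 = 3487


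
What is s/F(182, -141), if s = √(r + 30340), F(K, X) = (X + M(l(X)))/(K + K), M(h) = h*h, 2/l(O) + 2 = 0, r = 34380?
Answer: -52*√4045/5 ≈ -661.44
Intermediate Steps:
l(O) = -1 (l(O) = 2/(-2 + 0) = 2/(-2) = 2*(-½) = -1)
M(h) = h²
F(K, X) = (1 + X)/(2*K) (F(K, X) = (X + (-1)²)/(K + K) = (X + 1)/((2*K)) = (1 + X)*(1/(2*K)) = (1 + X)/(2*K))
s = 4*√4045 (s = √(34380 + 30340) = √64720 = 4*√4045 ≈ 254.40)
s/F(182, -141) = (4*√4045)/(((½)*(1 - 141)/182)) = (4*√4045)/(((½)*(1/182)*(-140))) = (4*√4045)/(-5/13) = (4*√4045)*(-13/5) = -52*√4045/5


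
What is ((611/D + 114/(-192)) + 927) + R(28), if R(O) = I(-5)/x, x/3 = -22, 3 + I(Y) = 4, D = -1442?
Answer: 705009341/761376 ≈ 925.97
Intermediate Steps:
I(Y) = 1 (I(Y) = -3 + 4 = 1)
x = -66 (x = 3*(-22) = -66)
R(O) = -1/66 (R(O) = 1/(-66) = 1*(-1/66) = -1/66)
((611/D + 114/(-192)) + 927) + R(28) = ((611/(-1442) + 114/(-192)) + 927) - 1/66 = ((611*(-1/1442) + 114*(-1/192)) + 927) - 1/66 = ((-611/1442 - 19/32) + 927) - 1/66 = (-23475/23072 + 927) - 1/66 = 21364269/23072 - 1/66 = 705009341/761376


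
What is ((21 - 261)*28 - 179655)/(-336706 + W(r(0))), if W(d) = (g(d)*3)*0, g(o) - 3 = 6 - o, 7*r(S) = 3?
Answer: 186375/336706 ≈ 0.55352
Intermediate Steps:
r(S) = 3/7 (r(S) = (⅐)*3 = 3/7)
g(o) = 9 - o (g(o) = 3 + (6 - o) = 9 - o)
W(d) = 0 (W(d) = ((9 - d)*3)*0 = (27 - 3*d)*0 = 0)
((21 - 261)*28 - 179655)/(-336706 + W(r(0))) = ((21 - 261)*28 - 179655)/(-336706 + 0) = (-240*28 - 179655)/(-336706) = (-6720 - 179655)*(-1/336706) = -186375*(-1/336706) = 186375/336706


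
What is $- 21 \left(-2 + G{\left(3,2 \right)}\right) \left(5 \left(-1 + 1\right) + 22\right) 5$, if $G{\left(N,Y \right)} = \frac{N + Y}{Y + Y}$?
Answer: $\frac{3465}{2} \approx 1732.5$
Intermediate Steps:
$G{\left(N,Y \right)} = \frac{N + Y}{2 Y}$
$- 21 \left(-2 + G{\left(3,2 \right)}\right) \left(5 \left(-1 + 1\right) + 22\right) 5 = - 21 \left(-2 + \frac{3 + 2}{2 \cdot 2}\right) \left(5 \left(-1 + 1\right) + 22\right) 5 = - 21 \left(-2 + \frac{1}{2} \cdot \frac{1}{2} \cdot 5\right) \left(5 \cdot 0 + 22\right) 5 = - 21 \left(-2 + \frac{5}{4}\right) \left(0 + 22\right) 5 = - 21 \left(\left(- \frac{3}{4}\right) 22\right) 5 = \left(-21\right) \left(- \frac{33}{2}\right) 5 = \frac{693}{2} \cdot 5 = \frac{3465}{2}$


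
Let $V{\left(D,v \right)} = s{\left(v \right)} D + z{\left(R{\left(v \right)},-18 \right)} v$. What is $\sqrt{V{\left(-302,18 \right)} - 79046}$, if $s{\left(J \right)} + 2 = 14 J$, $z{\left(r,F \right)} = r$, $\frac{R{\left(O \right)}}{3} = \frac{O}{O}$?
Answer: $2 i \sqrt{38623} \approx 393.05 i$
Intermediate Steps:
$R{\left(O \right)} = 3$ ($R{\left(O \right)} = 3 \frac{O}{O} = 3 \cdot 1 = 3$)
$s{\left(J \right)} = -2 + 14 J$
$V{\left(D,v \right)} = 3 v + D \left(-2 + 14 v\right)$ ($V{\left(D,v \right)} = \left(-2 + 14 v\right) D + 3 v = D \left(-2 + 14 v\right) + 3 v = 3 v + D \left(-2 + 14 v\right)$)
$\sqrt{V{\left(-302,18 \right)} - 79046} = \sqrt{\left(3 \cdot 18 + 2 \left(-302\right) \left(-1 + 7 \cdot 18\right)\right) - 79046} = \sqrt{\left(54 + 2 \left(-302\right) \left(-1 + 126\right)\right) - 79046} = \sqrt{\left(54 + 2 \left(-302\right) 125\right) - 79046} = \sqrt{\left(54 - 75500\right) - 79046} = \sqrt{-75446 - 79046} = \sqrt{-154492} = 2 i \sqrt{38623}$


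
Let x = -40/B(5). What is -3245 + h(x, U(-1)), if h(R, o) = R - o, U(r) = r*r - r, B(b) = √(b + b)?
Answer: -3247 - 4*√10 ≈ -3259.6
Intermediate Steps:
B(b) = √2*√b (B(b) = √(2*b) = √2*√b)
U(r) = r² - r
x = -4*√10 (x = -40*√10/10 = -4*√10 ≈ -12.649)
-3245 + h(x, U(-1)) = -3245 + (-4*√10 - (-1)*(-1 - 1)) = -3245 + (-4*√10 - (-1)*(-2)) = -3245 + (-4*√10 - 1*2) = -3245 + (-4*√10 - 2) = -3245 + (-2 - 4*√10) = -3247 - 4*√10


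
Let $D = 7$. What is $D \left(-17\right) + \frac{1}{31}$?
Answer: $- \frac{3688}{31} \approx -118.97$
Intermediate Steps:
$D \left(-17\right) + \frac{1}{31} = 7 \left(-17\right) + \frac{1}{31} = -119 + \frac{1}{31} = - \frac{3688}{31}$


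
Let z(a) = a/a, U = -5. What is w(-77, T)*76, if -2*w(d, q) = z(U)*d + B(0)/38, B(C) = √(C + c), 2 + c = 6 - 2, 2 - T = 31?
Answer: 2926 - √2 ≈ 2924.6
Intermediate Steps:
T = -29 (T = 2 - 1*31 = 2 - 31 = -29)
c = 2 (c = -2 + (6 - 2) = -2 + 4 = 2)
z(a) = 1
B(C) = √(2 + C) (B(C) = √(C + 2) = √(2 + C))
w(d, q) = -d/2 - √2/76 (w(d, q) = -(1*d + √(2 + 0)/38)/2 = -(d + √2*(1/38))/2 = -(d + √2/38)/2 = -d/2 - √2/76)
w(-77, T)*76 = (-½*(-77) - √2/76)*76 = (77/2 - √2/76)*76 = 2926 - √2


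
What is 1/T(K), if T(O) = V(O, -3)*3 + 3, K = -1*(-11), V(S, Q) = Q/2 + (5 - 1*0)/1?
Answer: 2/27 ≈ 0.074074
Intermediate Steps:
V(S, Q) = 5 + Q/2 (V(S, Q) = Q*(1/2) + (5 + 0)*1 = Q/2 + 5*1 = Q/2 + 5 = 5 + Q/2)
K = 11
T(O) = 27/2 (T(O) = (5 + (1/2)*(-3))*3 + 3 = (5 - 3/2)*3 + 3 = (7/2)*3 + 3 = 21/2 + 3 = 27/2)
1/T(K) = 1/(27/2) = 2/27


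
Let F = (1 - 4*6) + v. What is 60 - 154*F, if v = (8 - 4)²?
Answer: 1138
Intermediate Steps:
v = 16 (v = 4² = 16)
F = -7 (F = (1 - 4*6) + 16 = (1 - 24) + 16 = -23 + 16 = -7)
60 - 154*F = 60 - 154*(-7) = 60 + 1078 = 1138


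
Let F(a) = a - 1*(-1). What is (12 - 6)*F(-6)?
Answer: -30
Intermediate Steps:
F(a) = 1 + a (F(a) = a + 1 = 1 + a)
(12 - 6)*F(-6) = (12 - 6)*(1 - 6) = 6*(-5) = -30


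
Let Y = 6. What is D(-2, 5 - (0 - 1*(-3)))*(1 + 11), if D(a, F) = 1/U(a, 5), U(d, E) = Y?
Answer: 2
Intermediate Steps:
U(d, E) = 6
D(a, F) = ⅙ (D(a, F) = 1/6 = ⅙)
D(-2, 5 - (0 - 1*(-3)))*(1 + 11) = (1 + 11)/6 = (⅙)*12 = 2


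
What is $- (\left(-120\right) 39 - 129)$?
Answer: $4809$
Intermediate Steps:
$- (\left(-120\right) 39 - 129) = - (-4680 - 129) = \left(-1\right) \left(-4809\right) = 4809$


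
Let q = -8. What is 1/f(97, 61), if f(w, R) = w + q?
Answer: 1/89 ≈ 0.011236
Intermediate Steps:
f(w, R) = -8 + w (f(w, R) = w - 8 = -8 + w)
1/f(97, 61) = 1/(-8 + 97) = 1/89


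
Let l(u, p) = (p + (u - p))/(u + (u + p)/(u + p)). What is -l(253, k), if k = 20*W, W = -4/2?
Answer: -253/254 ≈ -0.99606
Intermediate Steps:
W = -2 (W = -4*½ = -2)
k = -40 (k = 20*(-2) = -40)
l(u, p) = u/(1 + u) (l(u, p) = u/(u + (p + u)/(p + u)) = u/(u + 1) = u/(1 + u))
-l(253, k) = -253/(1 + 253) = -253/254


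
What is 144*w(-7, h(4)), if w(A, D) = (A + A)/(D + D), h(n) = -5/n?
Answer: 4032/5 ≈ 806.40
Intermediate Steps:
w(A, D) = A/D (w(A, D) = (2*A)/((2*D)) = (2*A)*(1/(2*D)) = A/D)
144*w(-7, h(4)) = 144*(-7/((-5/4))) = 144*(-7/((-5*1/4))) = 144*(-7/(-5/4)) = 144*(-7*(-4/5)) = 144*(28/5) = 4032/5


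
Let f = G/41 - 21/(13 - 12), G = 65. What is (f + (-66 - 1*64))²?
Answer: 37527876/1681 ≈ 22325.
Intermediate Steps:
f = -796/41 (f = 65/41 - 21/(13 - 12) = 65*(1/41) - 21/1 = 65/41 - 21*1 = 65/41 - 21 = -796/41 ≈ -19.415)
(f + (-66 - 1*64))² = (-796/41 + (-66 - 1*64))² = (-796/41 + (-66 - 64))² = (-796/41 - 130)² = (-6126/41)² = 37527876/1681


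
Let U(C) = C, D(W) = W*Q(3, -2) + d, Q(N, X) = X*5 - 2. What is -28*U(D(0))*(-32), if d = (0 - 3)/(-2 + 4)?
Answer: -1344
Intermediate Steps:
d = -3/2 ≈ -1.5000
Q(N, X) = -2 + 5*X (Q(N, X) = 5*X - 2 = -2 + 5*X)
D(W) = -3/2 - 12*W (D(W) = W*(-2 + 5*(-2)) - 3/2 = W*(-2 - 10) - 3/2 = W*(-12) - 3/2 = -12*W - 3/2 = -3/2 - 12*W)
-28*U(D(0))*(-32) = -28*(-3/2 - 12*0)*(-32) = -28*(-3/2 + 0)*(-32) = -28*(-3/2)*(-32) = 42*(-32) = -1344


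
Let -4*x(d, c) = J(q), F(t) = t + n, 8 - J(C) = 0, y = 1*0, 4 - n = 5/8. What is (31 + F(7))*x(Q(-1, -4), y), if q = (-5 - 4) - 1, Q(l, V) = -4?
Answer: -331/4 ≈ -82.750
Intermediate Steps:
n = 27/8 (n = 4 - 5/8 = 27/8 ≈ 3.3750)
y = 0
q = -10 (q = -9 - 1 = -10)
J(C) = 8 (J(C) = 8 - 1*0 = 8 + 0 = 8)
F(t) = 27/8 + t (F(t) = t + 27/8 = 27/8 + t)
x(d, c) = -2 (x(d, c) = -¼*8 = -2)
(31 + F(7))*x(Q(-1, -4), y) = (31 + (27/8 + 7))*(-2) = (31 + 83/8)*(-2) = (331/8)*(-2) = -331/4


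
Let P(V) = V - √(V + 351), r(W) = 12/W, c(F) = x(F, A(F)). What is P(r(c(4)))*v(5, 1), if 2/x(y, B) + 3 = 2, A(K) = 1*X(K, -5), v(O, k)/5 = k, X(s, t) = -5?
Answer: -30 - 5*√345 ≈ -122.87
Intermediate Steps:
v(O, k) = 5*k
A(K) = -5 (A(K) = 1*(-5) = -5)
x(y, B) = -2 (x(y, B) = 2/(-3 + 2) = 2/(-1) = 2*(-1) = -2)
c(F) = -2
P(V) = V - √(351 + V)
P(r(c(4)))*v(5, 1) = (12/(-2) - √(351 + 12/(-2)))*(5*1) = (12*(-½) - √(351 + 12*(-½)))*5 = (-6 - √(351 - 6))*5 = (-6 - √345)*5 = -30 - 5*√345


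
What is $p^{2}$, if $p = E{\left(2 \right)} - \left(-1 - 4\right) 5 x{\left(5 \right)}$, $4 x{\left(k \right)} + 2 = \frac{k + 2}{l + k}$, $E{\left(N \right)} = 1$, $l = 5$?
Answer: $\frac{3249}{64} \approx 50.766$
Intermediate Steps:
$x{\left(k \right)} = - \frac{1}{2} + \frac{2 + k}{4 \left(5 + k\right)}$ ($x{\left(k \right)} = - \frac{1}{2} + \frac{\left(k + 2\right) \frac{1}{5 + k}}{4} = - \frac{1}{2} + \frac{\left(2 + k\right) \frac{1}{5 + k}}{4} = - \frac{1}{2} + \frac{\frac{1}{5 + k} \left(2 + k\right)}{4} = - \frac{1}{2} + \frac{2 + k}{4 \left(5 + k\right)}$)
$p = - \frac{57}{8}$ ($p = 1 - \left(-1 - 4\right) 5 \frac{-8 - 5}{4 \left(5 + 5\right)} = 1 - \left(-5\right) 5 \frac{-8 - 5}{4 \cdot 10} = 1 - - 25 \cdot \frac{1}{4} \cdot \frac{1}{10} \left(-13\right) = 1 - \left(-25\right) \left(- \frac{13}{40}\right) = 1 - \frac{65}{8} = - \frac{57}{8} \approx -7.125$)
$p^{2} = \left(- \frac{57}{8}\right)^{2} = \frac{3249}{64}$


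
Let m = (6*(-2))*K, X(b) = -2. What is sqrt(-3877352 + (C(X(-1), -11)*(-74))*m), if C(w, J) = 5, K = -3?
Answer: 4*I*sqrt(243167) ≈ 1972.5*I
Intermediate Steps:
m = 36 (m = (6*(-2))*(-3) = -12*(-3) = 36)
sqrt(-3877352 + (C(X(-1), -11)*(-74))*m) = sqrt(-3877352 + (5*(-74))*36) = sqrt(-3877352 - 370*36) = sqrt(-3877352 - 13320) = sqrt(-3890672) = 4*I*sqrt(243167)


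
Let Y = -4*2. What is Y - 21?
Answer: -29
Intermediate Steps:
Y = -8
Y - 21 = -8 - 21 = -29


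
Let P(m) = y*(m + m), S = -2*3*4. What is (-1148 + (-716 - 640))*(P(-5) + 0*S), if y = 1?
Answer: 25040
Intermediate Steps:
S = -24 (S = -6*4 = -24)
P(m) = 2*m (P(m) = 1*(m + m) = 1*(2*m) = 2*m)
(-1148 + (-716 - 640))*(P(-5) + 0*S) = (-1148 + (-716 - 640))*(2*(-5) + 0*(-24)) = (-1148 - 1356)*(-10 + 0) = -2504*(-10) = 25040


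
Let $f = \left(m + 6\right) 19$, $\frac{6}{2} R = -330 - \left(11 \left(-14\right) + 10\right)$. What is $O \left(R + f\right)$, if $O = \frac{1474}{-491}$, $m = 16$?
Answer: $- \frac{524744}{491} \approx -1068.7$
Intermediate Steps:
$R = -62$ ($R = \frac{-330 - \left(11 \left(-14\right) + 10\right)}{3} = \frac{-330 - \left(-154 + 10\right)}{3} = \frac{-330 - -144}{3} = \frac{-330 + 144}{3} = \frac{1}{3} \left(-186\right) = -62$)
$f = 418$ ($f = \left(16 + 6\right) 19 = 22 \cdot 19 = 418$)
$O = - \frac{1474}{491}$ ($O = 1474 \left(- \frac{1}{491}\right) = - \frac{1474}{491} \approx -3.002$)
$O \left(R + f\right) = - \frac{1474 \left(-62 + 418\right)}{491} = \left(- \frac{1474}{491}\right) 356 = - \frac{524744}{491}$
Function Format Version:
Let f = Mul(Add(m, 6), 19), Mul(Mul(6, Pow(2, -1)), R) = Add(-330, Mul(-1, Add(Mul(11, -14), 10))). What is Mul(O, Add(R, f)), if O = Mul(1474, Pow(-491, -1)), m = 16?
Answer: Rational(-524744, 491) ≈ -1068.7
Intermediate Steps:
R = -62 (R = Mul(Rational(1, 3), Add(-330, Mul(-1, Add(Mul(11, -14), 10)))) = Mul(Rational(1, 3), Add(-330, Mul(-1, Add(-154, 10)))) = Mul(Rational(1, 3), Add(-330, Mul(-1, -144))) = Mul(Rational(1, 3), Add(-330, 144)) = Mul(Rational(1, 3), -186) = -62)
f = 418 (f = Mul(Add(16, 6), 19) = Mul(22, 19) = 418)
O = Rational(-1474, 491) (O = Mul(1474, Rational(-1, 491)) = Rational(-1474, 491) ≈ -3.0020)
Mul(O, Add(R, f)) = Mul(Rational(-1474, 491), Add(-62, 418)) = Mul(Rational(-1474, 491), 356) = Rational(-524744, 491)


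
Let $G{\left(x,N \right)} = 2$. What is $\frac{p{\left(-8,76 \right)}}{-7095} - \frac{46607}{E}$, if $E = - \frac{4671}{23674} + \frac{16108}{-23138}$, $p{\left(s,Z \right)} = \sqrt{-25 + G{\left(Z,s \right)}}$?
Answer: $\frac{12764935171142}{244709195} - \frac{i \sqrt{23}}{7095} \approx 52164.0 - 0.00067595 i$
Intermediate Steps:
$p{\left(s,Z \right)} = i \sqrt{23}$ ($p{\left(s,Z \right)} = \sqrt{-25 + 2} = \sqrt{-23} = i \sqrt{23}$)
$E = - \frac{244709195}{273884506}$ ($E = \left(-4671\right) \frac{1}{23674} + 16108 \left(- \frac{1}{23138}\right) = - \frac{4671}{23674} - \frac{8054}{11569} = - \frac{244709195}{273884506} \approx -0.89348$)
$\frac{p{\left(-8,76 \right)}}{-7095} - \frac{46607}{E} = \frac{i \sqrt{23}}{-7095} - \frac{46607}{- \frac{244709195}{273884506}} = i \sqrt{23} \left(- \frac{1}{7095}\right) - - \frac{12764935171142}{244709195} = - \frac{i \sqrt{23}}{7095} + \frac{12764935171142}{244709195} = \frac{12764935171142}{244709195} - \frac{i \sqrt{23}}{7095}$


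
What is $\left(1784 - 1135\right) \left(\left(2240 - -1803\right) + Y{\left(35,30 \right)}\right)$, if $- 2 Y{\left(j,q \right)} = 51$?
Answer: $\frac{5214715}{2} \approx 2.6074 \cdot 10^{6}$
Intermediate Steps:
$Y{\left(j,q \right)} = - \frac{51}{2}$ ($Y{\left(j,q \right)} = \left(- \frac{1}{2}\right) 51 = - \frac{51}{2}$)
$\left(1784 - 1135\right) \left(\left(2240 - -1803\right) + Y{\left(35,30 \right)}\right) = \left(1784 - 1135\right) \left(\left(2240 - -1803\right) - \frac{51}{2}\right) = 649 \left(\left(2240 + 1803\right) - \frac{51}{2}\right) = 649 \left(4043 - \frac{51}{2}\right) = 649 \cdot \frac{8035}{2} = \frac{5214715}{2}$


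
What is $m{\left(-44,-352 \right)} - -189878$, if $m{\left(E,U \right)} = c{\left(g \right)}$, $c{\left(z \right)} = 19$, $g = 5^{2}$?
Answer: $189897$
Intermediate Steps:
$g = 25$
$m{\left(E,U \right)} = 19$
$m{\left(-44,-352 \right)} - -189878 = 19 - -189878 = 19 + 189878 = 189897$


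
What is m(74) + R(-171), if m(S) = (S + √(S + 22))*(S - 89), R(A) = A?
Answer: -1281 - 60*√6 ≈ -1428.0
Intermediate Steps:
m(S) = (-89 + S)*(S + √(22 + S)) (m(S) = (S + √(22 + S))*(-89 + S) = (-89 + S)*(S + √(22 + S)))
m(74) + R(-171) = (74² - 89*74 - 89*√(22 + 74) + 74*√(22 + 74)) - 171 = (5476 - 6586 - 356*√6 + 74*√96) - 171 = (5476 - 6586 - 356*√6 + 74*(4*√6)) - 171 = (5476 - 6586 - 356*√6 + 296*√6) - 171 = (-1110 - 60*√6) - 171 = -1281 - 60*√6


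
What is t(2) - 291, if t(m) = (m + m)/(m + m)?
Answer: -290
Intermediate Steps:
t(m) = 1 (t(m) = (2*m)/((2*m)) = (2*m)*(1/(2*m)) = 1)
t(2) - 291 = 1 - 291 = -290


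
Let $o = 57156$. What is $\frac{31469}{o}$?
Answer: $\frac{31469}{57156} \approx 0.55058$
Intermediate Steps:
$\frac{31469}{o} = \frac{31469}{57156}$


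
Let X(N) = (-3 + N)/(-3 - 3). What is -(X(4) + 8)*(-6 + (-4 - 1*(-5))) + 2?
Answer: 247/6 ≈ 41.167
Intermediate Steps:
X(N) = ½ - N/6 (X(N) = (-3 + N)/(-6) = (-3 + N)*(-⅙) = ½ - N/6)
-(X(4) + 8)*(-6 + (-4 - 1*(-5))) + 2 = -((½ - ⅙*4) + 8)*(-6 + (-4 - 1*(-5))) + 2 = -((½ - ⅔) + 8)*(-6 + (-4 + 5)) + 2 = -(-⅙ + 8)*(-6 + 1) + 2 = -47*(-5)/6 + 2 = -1*(-235/6) + 2 = 235/6 + 2 = 247/6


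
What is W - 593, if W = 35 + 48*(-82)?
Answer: -4494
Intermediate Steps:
W = -3901 (W = 35 - 3936 = -3901)
W - 593 = -3901 - 593 = -4494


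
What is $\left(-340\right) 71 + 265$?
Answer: $-23875$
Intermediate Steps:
$\left(-340\right) 71 + 265 = -24140 + 265 = -23875$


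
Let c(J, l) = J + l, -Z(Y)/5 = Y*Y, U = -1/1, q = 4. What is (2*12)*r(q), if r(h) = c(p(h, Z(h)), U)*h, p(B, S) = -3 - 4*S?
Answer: 30336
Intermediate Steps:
U = -1 (U = -1*1 = -1)
Z(Y) = -5*Y² (Z(Y) = -5*Y*Y = -5*Y²)
r(h) = h*(-4 + 20*h²) (r(h) = ((-3 - (-20)*h²) - 1)*h = ((-3 + 20*h²) - 1)*h = (-4 + 20*h²)*h = h*(-4 + 20*h²))
(2*12)*r(q) = (2*12)*(-4*4 + 20*4³) = 24*(-16 + 20*64) = 24*(-16 + 1280) = 24*1264 = 30336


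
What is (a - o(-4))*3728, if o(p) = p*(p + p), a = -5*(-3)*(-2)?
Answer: -231136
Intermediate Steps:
a = -30 (a = 15*(-2) = -30)
o(p) = 2*p² (o(p) = p*(2*p) = 2*p²)
(a - o(-4))*3728 = (-30 - 2*(-4)²)*3728 = (-30 - 2*16)*3728 = (-30 - 1*32)*3728 = (-30 - 32)*3728 = -62*3728 = -231136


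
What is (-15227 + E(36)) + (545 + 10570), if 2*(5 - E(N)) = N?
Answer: -4125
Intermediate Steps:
E(N) = 5 - N/2
(-15227 + E(36)) + (545 + 10570) = (-15227 + (5 - ½*36)) + (545 + 10570) = (-15227 + (5 - 18)) + 11115 = (-15227 - 13) + 11115 = -15240 + 11115 = -4125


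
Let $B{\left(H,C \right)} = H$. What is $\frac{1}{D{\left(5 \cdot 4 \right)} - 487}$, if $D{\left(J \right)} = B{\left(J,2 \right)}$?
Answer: $- \frac{1}{467} \approx -0.0021413$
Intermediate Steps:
$D{\left(J \right)} = J$
$\frac{1}{D{\left(5 \cdot 4 \right)} - 487} = \frac{1}{5 \cdot 4 - 487} = \frac{1}{20 - 487} = \frac{1}{-467} = - \frac{1}{467}$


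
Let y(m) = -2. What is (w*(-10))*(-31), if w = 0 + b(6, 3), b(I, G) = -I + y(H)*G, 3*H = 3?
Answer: -3720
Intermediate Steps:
H = 1 (H = (⅓)*3 = 1)
b(I, G) = -I - 2*G
w = -12 (w = 0 + (-1*6 - 2*3) = 0 + (-6 - 6) = 0 - 12 = -12)
(w*(-10))*(-31) = -12*(-10)*(-31) = 120*(-31) = -3720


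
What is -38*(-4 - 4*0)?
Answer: 152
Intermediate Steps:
-38*(-4 - 4*0) = -38*(-4 + 0) = -38*(-4) = 152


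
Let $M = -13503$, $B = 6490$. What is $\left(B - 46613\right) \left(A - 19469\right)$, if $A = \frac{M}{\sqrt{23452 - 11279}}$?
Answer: $781154687 + \frac{77397267 \sqrt{12173}}{1739} \approx 7.8607 \cdot 10^{8}$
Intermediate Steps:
$A = - \frac{1929 \sqrt{12173}}{1739}$ ($A = - \frac{13503}{\sqrt{23452 - 11279}} = - \frac{13503}{\sqrt{12173}} = - 13503 \frac{\sqrt{12173}}{12173} = - \frac{1929 \sqrt{12173}}{1739} \approx -122.39$)
$\left(B - 46613\right) \left(A - 19469\right) = \left(6490 - 46613\right) \left(- \frac{1929 \sqrt{12173}}{1739} - 19469\right) = - 40123 \left(-19469 - \frac{1929 \sqrt{12173}}{1739}\right) = 781154687 + \frac{77397267 \sqrt{12173}}{1739}$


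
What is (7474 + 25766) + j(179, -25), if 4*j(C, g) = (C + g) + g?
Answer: 133089/4 ≈ 33272.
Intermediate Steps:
j(C, g) = g/2 + C/4 (j(C, g) = ((C + g) + g)/4 = (C + 2*g)/4 = g/2 + C/4)
(7474 + 25766) + j(179, -25) = (7474 + 25766) + ((½)*(-25) + (¼)*179) = 33240 + (-25/2 + 179/4) = 33240 + 129/4 = 133089/4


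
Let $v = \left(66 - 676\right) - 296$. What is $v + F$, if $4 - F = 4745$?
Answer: $-5647$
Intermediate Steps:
$v = -906$ ($v = -610 - 296 = -906$)
$F = -4741$ ($F = 4 - 4745 = -4741$)
$v + F = -906 - 4741 = -5647$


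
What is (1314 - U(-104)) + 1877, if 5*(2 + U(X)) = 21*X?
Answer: 18149/5 ≈ 3629.8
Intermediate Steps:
U(X) = -2 + 21*X/5 (U(X) = -2 + (21*X)/5 = -2 + 21*X/5)
(1314 - U(-104)) + 1877 = (1314 - (-2 + (21/5)*(-104))) + 1877 = (1314 - (-2 - 2184/5)) + 1877 = (1314 - 1*(-2194/5)) + 1877 = (1314 + 2194/5) + 1877 = 8764/5 + 1877 = 18149/5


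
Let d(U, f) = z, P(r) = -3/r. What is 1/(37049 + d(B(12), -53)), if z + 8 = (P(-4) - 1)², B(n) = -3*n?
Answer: 16/592657 ≈ 2.6997e-5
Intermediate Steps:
z = -127/16 (z = -8 + (-3/(-4) - 1)² = -8 + (-3*(-¼) - 1)² = -8 + (¾ - 1)² = -8 + (-¼)² = -8 + 1/16 = -127/16 ≈ -7.9375)
d(U, f) = -127/16
1/(37049 + d(B(12), -53)) = 1/(37049 - 127/16) = 1/(592657/16) = 16/592657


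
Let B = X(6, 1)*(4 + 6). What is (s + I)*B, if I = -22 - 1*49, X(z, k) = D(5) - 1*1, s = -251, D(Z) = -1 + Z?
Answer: -9660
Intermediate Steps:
X(z, k) = 3 (X(z, k) = (-1 + 5) - 1*1 = 4 - 1 = 3)
I = -71 (I = -22 - 49 = -71)
B = 30 (B = 3*(4 + 6) = 3*10 = 30)
(s + I)*B = (-251 - 71)*30 = -322*30 = -9660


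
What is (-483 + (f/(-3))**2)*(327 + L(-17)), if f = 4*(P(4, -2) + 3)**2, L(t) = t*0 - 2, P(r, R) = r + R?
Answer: 1837225/9 ≈ 2.0414e+5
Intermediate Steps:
P(r, R) = R + r
L(t) = -2 (L(t) = 0 - 2 = -2)
f = 100 (f = 4*((-2 + 4) + 3)**2 = 4*(2 + 3)**2 = 4*5**2 = 4*25 = 100)
(-483 + (f/(-3))**2)*(327 + L(-17)) = (-483 + (100/(-3))**2)*(327 - 2) = (-483 + (100*(-1/3))**2)*325 = (-483 + (-100/3)**2)*325 = (-483 + 10000/9)*325 = (5653/9)*325 = 1837225/9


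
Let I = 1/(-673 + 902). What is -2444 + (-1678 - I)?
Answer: -943939/229 ≈ -4122.0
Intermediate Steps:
I = 1/229 ≈ 0.0043668
-2444 + (-1678 - I) = -2444 + (-1678 - 1*1/229) = -2444 + (-1678 - 1/229) = -2444 - 384263/229 = -943939/229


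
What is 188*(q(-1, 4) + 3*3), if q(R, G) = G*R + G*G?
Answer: 3948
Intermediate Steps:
q(R, G) = G² + G*R (q(R, G) = G*R + G² = G² + G*R)
188*(q(-1, 4) + 3*3) = 188*(4*(4 - 1) + 3*3) = 188*(4*3 + 9) = 188*(12 + 9) = 188*21 = 3948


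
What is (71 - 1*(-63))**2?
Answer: 17956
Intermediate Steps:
(71 - 1*(-63))**2 = (71 + 63)**2 = 134**2 = 17956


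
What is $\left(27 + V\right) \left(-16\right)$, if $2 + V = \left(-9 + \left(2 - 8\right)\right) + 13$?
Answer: $-368$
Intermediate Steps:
$V = -4$ ($V = -2 + \left(\left(-9 + \left(2 - 8\right)\right) + 13\right) = -2 + \left(\left(-9 - 6\right) + 13\right) = -2 + \left(-15 + 13\right) = -2 - 2 = -4$)
$\left(27 + V\right) \left(-16\right) = \left(27 - 4\right) \left(-16\right) = 23 \left(-16\right) = -368$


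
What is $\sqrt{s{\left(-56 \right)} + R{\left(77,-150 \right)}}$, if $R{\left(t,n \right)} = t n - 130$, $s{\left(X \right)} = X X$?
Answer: $4 i \sqrt{534} \approx 92.434 i$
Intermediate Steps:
$s{\left(X \right)} = X^{2}$
$R{\left(t,n \right)} = -130 + n t$ ($R{\left(t,n \right)} = n t - 130 = -130 + n t$)
$\sqrt{s{\left(-56 \right)} + R{\left(77,-150 \right)}} = \sqrt{\left(-56\right)^{2} - 11680} = \sqrt{3136 - 11680} = \sqrt{-8544} = 4 i \sqrt{534}$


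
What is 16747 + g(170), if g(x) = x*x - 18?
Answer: 45629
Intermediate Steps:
g(x) = -18 + x² (g(x) = x² - 18 = -18 + x²)
16747 + g(170) = 16747 + (-18 + 170²) = 16747 + (-18 + 28900) = 16747 + 28882 = 45629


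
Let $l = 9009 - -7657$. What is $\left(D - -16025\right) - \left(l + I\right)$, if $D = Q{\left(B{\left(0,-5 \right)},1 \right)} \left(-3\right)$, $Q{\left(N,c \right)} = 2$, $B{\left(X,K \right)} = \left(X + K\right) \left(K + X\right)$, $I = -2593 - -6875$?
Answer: $-4929$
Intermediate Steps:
$I = 4282$ ($I = -2593 + 6875 = 4282$)
$B{\left(X,K \right)} = \left(K + X\right)^{2}$ ($B{\left(X,K \right)} = \left(K + X\right) \left(K + X\right) = \left(K + X\right)^{2}$)
$l = 16666$ ($l = 9009 + 7657 = 16666$)
$D = -6$ ($D = 2 \left(-3\right) = -6$)
$\left(D - -16025\right) - \left(l + I\right) = \left(-6 - -16025\right) - \left(16666 + 4282\right) = \left(-6 + 16025\right) - 20948 = 16019 - 20948 = -4929$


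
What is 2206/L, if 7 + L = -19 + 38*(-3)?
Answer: -1103/70 ≈ -15.757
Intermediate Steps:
L = -140 (L = -7 + (-19 + 38*(-3)) = -7 + (-19 - 114) = -7 - 133 = -140)
2206/L = 2206/(-140) = 2206*(-1/140) = -1103/70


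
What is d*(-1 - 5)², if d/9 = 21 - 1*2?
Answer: 6156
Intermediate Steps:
d = 171 (d = 9*(21 - 1*2) = 9*(21 - 2) = 9*19 = 171)
d*(-1 - 5)² = 171*(-1 - 5)² = 171*(-6)² = 171*36 = 6156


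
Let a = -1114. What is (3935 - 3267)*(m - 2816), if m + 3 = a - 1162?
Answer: -3403460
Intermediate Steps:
m = -2279 (m = -3 + (-1114 - 1162) = -3 - 2276 = -2279)
(3935 - 3267)*(m - 2816) = (3935 - 3267)*(-2279 - 2816) = 668*(-5095) = -3403460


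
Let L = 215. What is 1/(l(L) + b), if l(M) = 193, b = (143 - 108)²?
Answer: 1/1418 ≈ 0.00070522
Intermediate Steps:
b = 1225 (b = 35² = 1225)
1/(l(L) + b) = 1/(193 + 1225) = 1/1418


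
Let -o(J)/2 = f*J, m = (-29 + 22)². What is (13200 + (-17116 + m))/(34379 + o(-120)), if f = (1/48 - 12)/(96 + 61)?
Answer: -607119/5394628 ≈ -0.11254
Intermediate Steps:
m = 49 (m = (-7)² = 49)
f = -575/7536 (f = (1/48 - 12)/157 = -575/48*1/157 = -575/7536 ≈ -0.076300)
o(J) = 575*J/3768 (o(J) = -(-575)*J/3768 = 575*J/3768)
(13200 + (-17116 + m))/(34379 + o(-120)) = (13200 + (-17116 + 49))/(34379 + (575/3768)*(-120)) = (13200 - 17067)/(34379 - 2875/157) = -3867/5394628/157 = -3867*157/5394628 = -607119/5394628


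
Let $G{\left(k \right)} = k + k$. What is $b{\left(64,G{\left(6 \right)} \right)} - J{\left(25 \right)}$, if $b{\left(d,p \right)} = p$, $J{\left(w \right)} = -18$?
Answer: $30$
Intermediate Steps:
$G{\left(k \right)} = 2 k$
$b{\left(64,G{\left(6 \right)} \right)} - J{\left(25 \right)} = 2 \cdot 6 - -18 = 12 + 18 = 30$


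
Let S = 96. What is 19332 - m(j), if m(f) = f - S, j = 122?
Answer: 19306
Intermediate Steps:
m(f) = -96 + f (m(f) = f - 1*96 = f - 96 = -96 + f)
19332 - m(j) = 19332 - (-96 + 122) = 19332 - 1*26 = 19332 - 26 = 19306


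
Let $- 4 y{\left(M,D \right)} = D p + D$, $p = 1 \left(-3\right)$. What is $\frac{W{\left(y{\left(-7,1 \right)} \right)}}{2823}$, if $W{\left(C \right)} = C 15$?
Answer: $\frac{5}{1882} \approx 0.0026567$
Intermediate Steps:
$p = -3$
$y{\left(M,D \right)} = \frac{D}{2}$ ($y{\left(M,D \right)} = - \frac{D \left(-3\right) + D}{4} = - \frac{- 3 D + D}{4} = - \frac{\left(-2\right) D}{4} = \frac{D}{2}$)
$W{\left(C \right)} = 15 C$
$\frac{W{\left(y{\left(-7,1 \right)} \right)}}{2823} = \frac{15 \cdot \frac{1}{2} \cdot 1}{2823} = 15 \cdot \frac{1}{2} \cdot \frac{1}{2823} = \frac{15}{2} \cdot \frac{1}{2823} = \frac{5}{1882}$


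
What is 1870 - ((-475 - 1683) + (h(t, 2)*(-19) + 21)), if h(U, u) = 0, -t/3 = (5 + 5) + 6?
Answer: 4007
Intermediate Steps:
t = -48 (t = -3*((5 + 5) + 6) = -3*(10 + 6) = -3*16 = -48)
1870 - ((-475 - 1683) + (h(t, 2)*(-19) + 21)) = 1870 - ((-475 - 1683) + (0*(-19) + 21)) = 1870 - (-2158 + (0 + 21)) = 1870 - (-2158 + 21) = 1870 - 1*(-2137) = 1870 + 2137 = 4007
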